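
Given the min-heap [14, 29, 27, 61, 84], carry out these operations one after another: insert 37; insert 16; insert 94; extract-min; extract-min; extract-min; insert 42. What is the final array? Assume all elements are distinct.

insert 37:
  append 37 at index 5 → [14, 29, 27, 61, 84, 37] (no swap needed)
insert 16:
  append 16 at index 6 → [14, 29, 27, 61, 84, 37, 16]
  16 < parent 27 at index 2, swap → [14, 29, 16, 61, 84, 37, 27]
insert 94:
  append 94 at index 7 → [14, 29, 16, 61, 84, 37, 27, 94] (no swap needed)
extract-min → returns 14:
  remove root 14; move last element 94 to root → [94, 29, 16, 61, 84, 37, 27]
  94 vs smaller child 16 at index 2, swap → [16, 29, 94, 61, 84, 37, 27]
  94 vs smaller child 27 at index 6, swap → [16, 29, 27, 61, 84, 37, 94]
extract-min → returns 16:
  remove root 16; move last element 94 to root → [94, 29, 27, 61, 84, 37]
  94 vs smaller child 27 at index 2, swap → [27, 29, 94, 61, 84, 37]
  94 vs only child 37 at index 5, swap → [27, 29, 37, 61, 84, 94]
extract-min → returns 27:
  remove root 27; move last element 94 to root → [94, 29, 37, 61, 84]
  94 vs smaller child 29 at index 1, swap → [29, 94, 37, 61, 84]
  94 vs smaller child 61 at index 3, swap → [29, 61, 37, 94, 84]
insert 42:
  append 42 at index 5 → [29, 61, 37, 94, 84, 42] (no swap needed)

[29, 61, 37, 94, 84, 42]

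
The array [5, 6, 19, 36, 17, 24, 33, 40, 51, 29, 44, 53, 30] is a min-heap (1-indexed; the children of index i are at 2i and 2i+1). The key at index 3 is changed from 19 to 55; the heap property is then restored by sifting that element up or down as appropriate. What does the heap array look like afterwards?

[5, 6, 24, 36, 17, 30, 33, 40, 51, 29, 44, 53, 55]

set index 3 from 19 to 55 → [5, 6, 55, 36, 17, 24, 33, 40, 51, 29, 44, 53, 30]
55 vs smaller child 24 at index 6, swap → [5, 6, 24, 36, 17, 55, 33, 40, 51, 29, 44, 53, 30]
55 vs smaller child 30 at index 13, swap → [5, 6, 24, 36, 17, 30, 33, 40, 51, 29, 44, 53, 55]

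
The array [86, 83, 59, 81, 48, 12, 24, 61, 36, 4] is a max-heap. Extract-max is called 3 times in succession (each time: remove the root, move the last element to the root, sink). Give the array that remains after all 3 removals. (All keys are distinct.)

[61, 48, 59, 36, 4, 12, 24]

extract-max #1 returns 86:
  remove root 86; move last element 4 to root → [4, 83, 59, 81, 48, 12, 24, 61, 36]
  4 vs larger child 83 at index 1, swap → [83, 4, 59, 81, 48, 12, 24, 61, 36]
  4 vs larger child 81 at index 3, swap → [83, 81, 59, 4, 48, 12, 24, 61, 36]
  4 vs larger child 61 at index 7, swap → [83, 81, 59, 61, 48, 12, 24, 4, 36]
extract-max #2 returns 83:
  remove root 83; move last element 36 to root → [36, 81, 59, 61, 48, 12, 24, 4]
  36 vs larger child 81 at index 1, swap → [81, 36, 59, 61, 48, 12, 24, 4]
  36 vs larger child 61 at index 3, swap → [81, 61, 59, 36, 48, 12, 24, 4]
extract-max #3 returns 81:
  remove root 81; move last element 4 to root → [4, 61, 59, 36, 48, 12, 24]
  4 vs larger child 61 at index 1, swap → [61, 4, 59, 36, 48, 12, 24]
  4 vs larger child 48 at index 4, swap → [61, 48, 59, 36, 4, 12, 24]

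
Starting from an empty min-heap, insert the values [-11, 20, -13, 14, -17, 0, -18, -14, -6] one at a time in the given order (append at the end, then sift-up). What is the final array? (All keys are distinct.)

Insert -11:
  append -11 at index 0 → [-11] (no swap needed)
Insert 20:
  append 20 at index 1 → [-11, 20] (no swap needed)
Insert -13:
  append -13 at index 2 → [-11, 20, -13]
  -13 < parent -11 at index 0, swap → [-13, 20, -11]
Insert 14:
  append 14 at index 3 → [-13, 20, -11, 14]
  14 < parent 20 at index 1, swap → [-13, 14, -11, 20]
Insert -17:
  append -17 at index 4 → [-13, 14, -11, 20, -17]
  -17 < parent 14 at index 1, swap → [-13, -17, -11, 20, 14]
  -17 < parent -13 at index 0, swap → [-17, -13, -11, 20, 14]
Insert 0:
  append 0 at index 5 → [-17, -13, -11, 20, 14, 0] (no swap needed)
Insert -18:
  append -18 at index 6 → [-17, -13, -11, 20, 14, 0, -18]
  -18 < parent -11 at index 2, swap → [-17, -13, -18, 20, 14, 0, -11]
  -18 < parent -17 at index 0, swap → [-18, -13, -17, 20, 14, 0, -11]
Insert -14:
  append -14 at index 7 → [-18, -13, -17, 20, 14, 0, -11, -14]
  -14 < parent 20 at index 3, swap → [-18, -13, -17, -14, 14, 0, -11, 20]
  -14 < parent -13 at index 1, swap → [-18, -14, -17, -13, 14, 0, -11, 20]
Insert -6:
  append -6 at index 8 → [-18, -14, -17, -13, 14, 0, -11, 20, -6] (no swap needed)

[-18, -14, -17, -13, 14, 0, -11, 20, -6]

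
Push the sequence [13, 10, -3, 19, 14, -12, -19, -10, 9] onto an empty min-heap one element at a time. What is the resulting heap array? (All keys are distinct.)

[-19, -10, -12, 9, 14, 10, -3, 19, 13]

Insert 13:
  append 13 at index 0 → [13] (no swap needed)
Insert 10:
  append 10 at index 1 → [13, 10]
  10 < parent 13 at index 0, swap → [10, 13]
Insert -3:
  append -3 at index 2 → [10, 13, -3]
  -3 < parent 10 at index 0, swap → [-3, 13, 10]
Insert 19:
  append 19 at index 3 → [-3, 13, 10, 19] (no swap needed)
Insert 14:
  append 14 at index 4 → [-3, 13, 10, 19, 14] (no swap needed)
Insert -12:
  append -12 at index 5 → [-3, 13, 10, 19, 14, -12]
  -12 < parent 10 at index 2, swap → [-3, 13, -12, 19, 14, 10]
  -12 < parent -3 at index 0, swap → [-12, 13, -3, 19, 14, 10]
Insert -19:
  append -19 at index 6 → [-12, 13, -3, 19, 14, 10, -19]
  -19 < parent -3 at index 2, swap → [-12, 13, -19, 19, 14, 10, -3]
  -19 < parent -12 at index 0, swap → [-19, 13, -12, 19, 14, 10, -3]
Insert -10:
  append -10 at index 7 → [-19, 13, -12, 19, 14, 10, -3, -10]
  -10 < parent 19 at index 3, swap → [-19, 13, -12, -10, 14, 10, -3, 19]
  -10 < parent 13 at index 1, swap → [-19, -10, -12, 13, 14, 10, -3, 19]
Insert 9:
  append 9 at index 8 → [-19, -10, -12, 13, 14, 10, -3, 19, 9]
  9 < parent 13 at index 3, swap → [-19, -10, -12, 9, 14, 10, -3, 19, 13]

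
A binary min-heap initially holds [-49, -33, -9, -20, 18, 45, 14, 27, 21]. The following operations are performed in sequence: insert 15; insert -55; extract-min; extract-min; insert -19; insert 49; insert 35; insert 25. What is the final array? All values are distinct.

[-33, -20, -9, 18, -19, 25, 14, 27, 21, 15, 49, 45, 35]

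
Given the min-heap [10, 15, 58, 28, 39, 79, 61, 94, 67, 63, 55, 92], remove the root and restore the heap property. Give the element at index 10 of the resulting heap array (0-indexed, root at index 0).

55

remove root 10; move last element 92 to root → [92, 15, 58, 28, 39, 79, 61, 94, 67, 63, 55]
92 vs smaller child 15 at index 1, swap → [15, 92, 58, 28, 39, 79, 61, 94, 67, 63, 55]
92 vs smaller child 28 at index 3, swap → [15, 28, 58, 92, 39, 79, 61, 94, 67, 63, 55]
92 vs smaller child 67 at index 8, swap → [15, 28, 58, 67, 39, 79, 61, 94, 92, 63, 55]
resulting array: [15, 28, 58, 67, 39, 79, 61, 94, 92, 63, 55]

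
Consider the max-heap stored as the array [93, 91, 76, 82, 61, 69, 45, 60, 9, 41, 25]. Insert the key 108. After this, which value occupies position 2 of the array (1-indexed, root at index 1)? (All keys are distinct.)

append 108 at index 12 → [93, 91, 76, 82, 61, 69, 45, 60, 9, 41, 25, 108]
108 > parent 69 at index 6, swap → [93, 91, 76, 82, 61, 108, 45, 60, 9, 41, 25, 69]
108 > parent 76 at index 3, swap → [93, 91, 108, 82, 61, 76, 45, 60, 9, 41, 25, 69]
108 > parent 93 at index 1, swap → [108, 91, 93, 82, 61, 76, 45, 60, 9, 41, 25, 69]
resulting array: [108, 91, 93, 82, 61, 76, 45, 60, 9, 41, 25, 69]

91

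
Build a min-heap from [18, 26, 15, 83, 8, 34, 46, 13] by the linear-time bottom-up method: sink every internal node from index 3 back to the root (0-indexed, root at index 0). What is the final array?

sift down from index 3:
  83 vs only child 13 at index 7, swap → [18, 26, 15, 13, 8, 34, 46, 83]
sift down from index 2: already satisfies heap property
sift down from index 1:
  26 vs smaller child 8 at index 4, swap → [18, 8, 15, 13, 26, 34, 46, 83]
sift down from index 0:
  18 vs smaller child 8 at index 1, swap → [8, 18, 15, 13, 26, 34, 46, 83]
  18 vs smaller child 13 at index 3, swap → [8, 13, 15, 18, 26, 34, 46, 83]

[8, 13, 15, 18, 26, 34, 46, 83]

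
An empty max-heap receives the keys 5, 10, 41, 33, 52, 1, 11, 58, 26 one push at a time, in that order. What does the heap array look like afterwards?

[58, 52, 11, 41, 33, 1, 10, 5, 26]

Insert 5:
  append 5 at index 0 → [5] (no swap needed)
Insert 10:
  append 10 at index 1 → [5, 10]
  10 > parent 5 at index 0, swap → [10, 5]
Insert 41:
  append 41 at index 2 → [10, 5, 41]
  41 > parent 10 at index 0, swap → [41, 5, 10]
Insert 33:
  append 33 at index 3 → [41, 5, 10, 33]
  33 > parent 5 at index 1, swap → [41, 33, 10, 5]
Insert 52:
  append 52 at index 4 → [41, 33, 10, 5, 52]
  52 > parent 33 at index 1, swap → [41, 52, 10, 5, 33]
  52 > parent 41 at index 0, swap → [52, 41, 10, 5, 33]
Insert 1:
  append 1 at index 5 → [52, 41, 10, 5, 33, 1] (no swap needed)
Insert 11:
  append 11 at index 6 → [52, 41, 10, 5, 33, 1, 11]
  11 > parent 10 at index 2, swap → [52, 41, 11, 5, 33, 1, 10]
Insert 58:
  append 58 at index 7 → [52, 41, 11, 5, 33, 1, 10, 58]
  58 > parent 5 at index 3, swap → [52, 41, 11, 58, 33, 1, 10, 5]
  58 > parent 41 at index 1, swap → [52, 58, 11, 41, 33, 1, 10, 5]
  58 > parent 52 at index 0, swap → [58, 52, 11, 41, 33, 1, 10, 5]
Insert 26:
  append 26 at index 8 → [58, 52, 11, 41, 33, 1, 10, 5, 26] (no swap needed)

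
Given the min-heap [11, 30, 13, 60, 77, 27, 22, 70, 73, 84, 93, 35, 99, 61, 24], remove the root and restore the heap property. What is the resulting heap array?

[13, 30, 22, 60, 77, 27, 24, 70, 73, 84, 93, 35, 99, 61]

remove root 11; move last element 24 to root → [24, 30, 13, 60, 77, 27, 22, 70, 73, 84, 93, 35, 99, 61]
24 vs smaller child 13 at index 2, swap → [13, 30, 24, 60, 77, 27, 22, 70, 73, 84, 93, 35, 99, 61]
24 vs smaller child 22 at index 6, swap → [13, 30, 22, 60, 77, 27, 24, 70, 73, 84, 93, 35, 99, 61]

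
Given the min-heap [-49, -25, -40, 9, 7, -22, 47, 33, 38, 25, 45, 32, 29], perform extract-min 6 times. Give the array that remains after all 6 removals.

[25, 32, 29, 33, 38, 45, 47]

extract-min #1 returns -49:
  remove root -49; move last element 29 to root → [29, -25, -40, 9, 7, -22, 47, 33, 38, 25, 45, 32]
  29 vs smaller child -40 at index 2, swap → [-40, -25, 29, 9, 7, -22, 47, 33, 38, 25, 45, 32]
  29 vs smaller child -22 at index 5, swap → [-40, -25, -22, 9, 7, 29, 47, 33, 38, 25, 45, 32]
extract-min #2 returns -40:
  remove root -40; move last element 32 to root → [32, -25, -22, 9, 7, 29, 47, 33, 38, 25, 45]
  32 vs smaller child -25 at index 1, swap → [-25, 32, -22, 9, 7, 29, 47, 33, 38, 25, 45]
  32 vs smaller child 7 at index 4, swap → [-25, 7, -22, 9, 32, 29, 47, 33, 38, 25, 45]
  32 vs smaller child 25 at index 9, swap → [-25, 7, -22, 9, 25, 29, 47, 33, 38, 32, 45]
extract-min #3 returns -25:
  remove root -25; move last element 45 to root → [45, 7, -22, 9, 25, 29, 47, 33, 38, 32]
  45 vs smaller child -22 at index 2, swap → [-22, 7, 45, 9, 25, 29, 47, 33, 38, 32]
  45 vs smaller child 29 at index 5, swap → [-22, 7, 29, 9, 25, 45, 47, 33, 38, 32]
extract-min #4 returns -22:
  remove root -22; move last element 32 to root → [32, 7, 29, 9, 25, 45, 47, 33, 38]
  32 vs smaller child 7 at index 1, swap → [7, 32, 29, 9, 25, 45, 47, 33, 38]
  32 vs smaller child 9 at index 3, swap → [7, 9, 29, 32, 25, 45, 47, 33, 38]
extract-min #5 returns 7:
  remove root 7; move last element 38 to root → [38, 9, 29, 32, 25, 45, 47, 33]
  38 vs smaller child 9 at index 1, swap → [9, 38, 29, 32, 25, 45, 47, 33]
  38 vs smaller child 25 at index 4, swap → [9, 25, 29, 32, 38, 45, 47, 33]
extract-min #6 returns 9:
  remove root 9; move last element 33 to root → [33, 25, 29, 32, 38, 45, 47]
  33 vs smaller child 25 at index 1, swap → [25, 33, 29, 32, 38, 45, 47]
  33 vs smaller child 32 at index 3, swap → [25, 32, 29, 33, 38, 45, 47]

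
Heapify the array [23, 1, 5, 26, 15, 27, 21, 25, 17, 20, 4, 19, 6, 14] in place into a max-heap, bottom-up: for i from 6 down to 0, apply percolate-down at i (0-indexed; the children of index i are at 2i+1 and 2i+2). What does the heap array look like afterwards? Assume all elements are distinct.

sift down from index 6: already satisfies heap property
sift down from index 5: already satisfies heap property
sift down from index 4:
  15 vs larger child 20 at index 9, swap → [23, 1, 5, 26, 20, 27, 21, 25, 17, 15, 4, 19, 6, 14]
sift down from index 3: already satisfies heap property
sift down from index 2:
  5 vs larger child 27 at index 5, swap → [23, 1, 27, 26, 20, 5, 21, 25, 17, 15, 4, 19, 6, 14]
  5 vs larger child 19 at index 11, swap → [23, 1, 27, 26, 20, 19, 21, 25, 17, 15, 4, 5, 6, 14]
sift down from index 1:
  1 vs larger child 26 at index 3, swap → [23, 26, 27, 1, 20, 19, 21, 25, 17, 15, 4, 5, 6, 14]
  1 vs larger child 25 at index 7, swap → [23, 26, 27, 25, 20, 19, 21, 1, 17, 15, 4, 5, 6, 14]
sift down from index 0:
  23 vs larger child 27 at index 2, swap → [27, 26, 23, 25, 20, 19, 21, 1, 17, 15, 4, 5, 6, 14]

[27, 26, 23, 25, 20, 19, 21, 1, 17, 15, 4, 5, 6, 14]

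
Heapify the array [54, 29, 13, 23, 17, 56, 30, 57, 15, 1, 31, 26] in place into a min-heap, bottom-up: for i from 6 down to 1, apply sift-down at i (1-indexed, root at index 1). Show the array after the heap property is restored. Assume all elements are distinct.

[1, 15, 13, 23, 17, 26, 30, 57, 54, 29, 31, 56]

sift down from index 6:
  56 vs only child 26 at index 12, swap → [54, 29, 13, 23, 17, 26, 30, 57, 15, 1, 31, 56]
sift down from index 5:
  17 vs smaller child 1 at index 10, swap → [54, 29, 13, 23, 1, 26, 30, 57, 15, 17, 31, 56]
sift down from index 4:
  23 vs smaller child 15 at index 9, swap → [54, 29, 13, 15, 1, 26, 30, 57, 23, 17, 31, 56]
sift down from index 3: already satisfies heap property
sift down from index 2:
  29 vs smaller child 1 at index 5, swap → [54, 1, 13, 15, 29, 26, 30, 57, 23, 17, 31, 56]
  29 vs smaller child 17 at index 10, swap → [54, 1, 13, 15, 17, 26, 30, 57, 23, 29, 31, 56]
sift down from index 1:
  54 vs smaller child 1 at index 2, swap → [1, 54, 13, 15, 17, 26, 30, 57, 23, 29, 31, 56]
  54 vs smaller child 15 at index 4, swap → [1, 15, 13, 54, 17, 26, 30, 57, 23, 29, 31, 56]
  54 vs smaller child 23 at index 9, swap → [1, 15, 13, 23, 17, 26, 30, 57, 54, 29, 31, 56]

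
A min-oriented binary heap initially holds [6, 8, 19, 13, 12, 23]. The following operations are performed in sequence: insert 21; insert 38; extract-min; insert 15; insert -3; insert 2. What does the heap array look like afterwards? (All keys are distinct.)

[-3, 2, 19, 12, 8, 23, 21, 15, 13, 38]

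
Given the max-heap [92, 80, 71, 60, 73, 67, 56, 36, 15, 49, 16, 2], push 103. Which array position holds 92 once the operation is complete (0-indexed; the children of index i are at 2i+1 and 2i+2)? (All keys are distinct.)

append 103 at index 12 → [92, 80, 71, 60, 73, 67, 56, 36, 15, 49, 16, 2, 103]
103 > parent 67 at index 5, swap → [92, 80, 71, 60, 73, 103, 56, 36, 15, 49, 16, 2, 67]
103 > parent 71 at index 2, swap → [92, 80, 103, 60, 73, 71, 56, 36, 15, 49, 16, 2, 67]
103 > parent 92 at index 0, swap → [103, 80, 92, 60, 73, 71, 56, 36, 15, 49, 16, 2, 67]
resulting array: [103, 80, 92, 60, 73, 71, 56, 36, 15, 49, 16, 2, 67]

2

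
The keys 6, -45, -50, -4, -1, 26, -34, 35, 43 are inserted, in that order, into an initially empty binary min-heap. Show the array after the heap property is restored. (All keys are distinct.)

[-50, -4, -45, 6, -1, 26, -34, 35, 43]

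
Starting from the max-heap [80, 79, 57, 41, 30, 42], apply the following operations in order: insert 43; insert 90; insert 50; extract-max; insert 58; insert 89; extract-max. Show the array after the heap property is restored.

[80, 79, 57, 58, 30, 42, 43, 41, 50]

insert 43:
  append 43 at index 6 → [80, 79, 57, 41, 30, 42, 43] (no swap needed)
insert 90:
  append 90 at index 7 → [80, 79, 57, 41, 30, 42, 43, 90]
  90 > parent 41 at index 3, swap → [80, 79, 57, 90, 30, 42, 43, 41]
  90 > parent 79 at index 1, swap → [80, 90, 57, 79, 30, 42, 43, 41]
  90 > parent 80 at index 0, swap → [90, 80, 57, 79, 30, 42, 43, 41]
insert 50:
  append 50 at index 8 → [90, 80, 57, 79, 30, 42, 43, 41, 50] (no swap needed)
extract-max → returns 90:
  remove root 90; move last element 50 to root → [50, 80, 57, 79, 30, 42, 43, 41]
  50 vs larger child 80 at index 1, swap → [80, 50, 57, 79, 30, 42, 43, 41]
  50 vs larger child 79 at index 3, swap → [80, 79, 57, 50, 30, 42, 43, 41]
insert 58:
  append 58 at index 8 → [80, 79, 57, 50, 30, 42, 43, 41, 58]
  58 > parent 50 at index 3, swap → [80, 79, 57, 58, 30, 42, 43, 41, 50]
insert 89:
  append 89 at index 9 → [80, 79, 57, 58, 30, 42, 43, 41, 50, 89]
  89 > parent 30 at index 4, swap → [80, 79, 57, 58, 89, 42, 43, 41, 50, 30]
  89 > parent 79 at index 1, swap → [80, 89, 57, 58, 79, 42, 43, 41, 50, 30]
  89 > parent 80 at index 0, swap → [89, 80, 57, 58, 79, 42, 43, 41, 50, 30]
extract-max → returns 89:
  remove root 89; move last element 30 to root → [30, 80, 57, 58, 79, 42, 43, 41, 50]
  30 vs larger child 80 at index 1, swap → [80, 30, 57, 58, 79, 42, 43, 41, 50]
  30 vs larger child 79 at index 4, swap → [80, 79, 57, 58, 30, 42, 43, 41, 50]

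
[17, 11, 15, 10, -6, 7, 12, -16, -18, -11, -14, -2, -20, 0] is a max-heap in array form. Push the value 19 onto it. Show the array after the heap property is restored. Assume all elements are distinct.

append 19 at index 14 → [17, 11, 15, 10, -6, 7, 12, -16, -18, -11, -14, -2, -20, 0, 19]
19 > parent 12 at index 6, swap → [17, 11, 15, 10, -6, 7, 19, -16, -18, -11, -14, -2, -20, 0, 12]
19 > parent 15 at index 2, swap → [17, 11, 19, 10, -6, 7, 15, -16, -18, -11, -14, -2, -20, 0, 12]
19 > parent 17 at index 0, swap → [19, 11, 17, 10, -6, 7, 15, -16, -18, -11, -14, -2, -20, 0, 12]

[19, 11, 17, 10, -6, 7, 15, -16, -18, -11, -14, -2, -20, 0, 12]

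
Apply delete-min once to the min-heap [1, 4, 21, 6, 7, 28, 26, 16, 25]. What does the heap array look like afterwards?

[4, 6, 21, 16, 7, 28, 26, 25]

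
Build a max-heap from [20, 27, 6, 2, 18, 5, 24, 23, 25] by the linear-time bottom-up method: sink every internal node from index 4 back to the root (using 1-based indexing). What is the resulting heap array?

[27, 25, 24, 23, 18, 5, 6, 20, 2]

sift down from index 4:
  2 vs larger child 25 at index 9, swap → [20, 27, 6, 25, 18, 5, 24, 23, 2]
sift down from index 3:
  6 vs larger child 24 at index 7, swap → [20, 27, 24, 25, 18, 5, 6, 23, 2]
sift down from index 2: already satisfies heap property
sift down from index 1:
  20 vs larger child 27 at index 2, swap → [27, 20, 24, 25, 18, 5, 6, 23, 2]
  20 vs larger child 25 at index 4, swap → [27, 25, 24, 20, 18, 5, 6, 23, 2]
  20 vs larger child 23 at index 8, swap → [27, 25, 24, 23, 18, 5, 6, 20, 2]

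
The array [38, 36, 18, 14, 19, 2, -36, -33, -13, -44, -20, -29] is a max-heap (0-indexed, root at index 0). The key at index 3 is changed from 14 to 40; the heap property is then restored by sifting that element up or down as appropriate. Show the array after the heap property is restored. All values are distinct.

set index 3 from 14 to 40 → [38, 36, 18, 40, 19, 2, -36, -33, -13, -44, -20, -29]
40 > parent 36 at index 1, swap → [38, 40, 18, 36, 19, 2, -36, -33, -13, -44, -20, -29]
40 > parent 38 at index 0, swap → [40, 38, 18, 36, 19, 2, -36, -33, -13, -44, -20, -29]

[40, 38, 18, 36, 19, 2, -36, -33, -13, -44, -20, -29]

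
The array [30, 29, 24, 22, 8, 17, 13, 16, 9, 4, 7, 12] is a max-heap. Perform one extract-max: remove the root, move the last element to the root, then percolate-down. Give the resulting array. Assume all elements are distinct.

[29, 22, 24, 16, 8, 17, 13, 12, 9, 4, 7]

remove root 30; move last element 12 to root → [12, 29, 24, 22, 8, 17, 13, 16, 9, 4, 7]
12 vs larger child 29 at index 1, swap → [29, 12, 24, 22, 8, 17, 13, 16, 9, 4, 7]
12 vs larger child 22 at index 3, swap → [29, 22, 24, 12, 8, 17, 13, 16, 9, 4, 7]
12 vs larger child 16 at index 7, swap → [29, 22, 24, 16, 8, 17, 13, 12, 9, 4, 7]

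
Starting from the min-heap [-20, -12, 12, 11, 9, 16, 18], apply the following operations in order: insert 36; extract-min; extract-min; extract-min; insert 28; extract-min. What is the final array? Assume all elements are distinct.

[12, 16, 28, 18, 36]

insert 36:
  append 36 at index 7 → [-20, -12, 12, 11, 9, 16, 18, 36] (no swap needed)
extract-min → returns -20:
  remove root -20; move last element 36 to root → [36, -12, 12, 11, 9, 16, 18]
  36 vs smaller child -12 at index 1, swap → [-12, 36, 12, 11, 9, 16, 18]
  36 vs smaller child 9 at index 4, swap → [-12, 9, 12, 11, 36, 16, 18]
extract-min → returns -12:
  remove root -12; move last element 18 to root → [18, 9, 12, 11, 36, 16]
  18 vs smaller child 9 at index 1, swap → [9, 18, 12, 11, 36, 16]
  18 vs smaller child 11 at index 3, swap → [9, 11, 12, 18, 36, 16]
extract-min → returns 9:
  remove root 9; move last element 16 to root → [16, 11, 12, 18, 36]
  16 vs smaller child 11 at index 1, swap → [11, 16, 12, 18, 36]
insert 28:
  append 28 at index 5 → [11, 16, 12, 18, 36, 28] (no swap needed)
extract-min → returns 11:
  remove root 11; move last element 28 to root → [28, 16, 12, 18, 36]
  28 vs smaller child 12 at index 2, swap → [12, 16, 28, 18, 36]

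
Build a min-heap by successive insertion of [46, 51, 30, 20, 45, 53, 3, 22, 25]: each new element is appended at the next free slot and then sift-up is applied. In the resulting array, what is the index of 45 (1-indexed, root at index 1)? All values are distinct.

Insert 46:
  append 46 at index 1 → [46] (no swap needed)
Insert 51:
  append 51 at index 2 → [46, 51] (no swap needed)
Insert 30:
  append 30 at index 3 → [46, 51, 30]
  30 < parent 46 at index 1, swap → [30, 51, 46]
Insert 20:
  append 20 at index 4 → [30, 51, 46, 20]
  20 < parent 51 at index 2, swap → [30, 20, 46, 51]
  20 < parent 30 at index 1, swap → [20, 30, 46, 51]
Insert 45:
  append 45 at index 5 → [20, 30, 46, 51, 45] (no swap needed)
Insert 53:
  append 53 at index 6 → [20, 30, 46, 51, 45, 53] (no swap needed)
Insert 3:
  append 3 at index 7 → [20, 30, 46, 51, 45, 53, 3]
  3 < parent 46 at index 3, swap → [20, 30, 3, 51, 45, 53, 46]
  3 < parent 20 at index 1, swap → [3, 30, 20, 51, 45, 53, 46]
Insert 22:
  append 22 at index 8 → [3, 30, 20, 51, 45, 53, 46, 22]
  22 < parent 51 at index 4, swap → [3, 30, 20, 22, 45, 53, 46, 51]
  22 < parent 30 at index 2, swap → [3, 22, 20, 30, 45, 53, 46, 51]
Insert 25:
  append 25 at index 9 → [3, 22, 20, 30, 45, 53, 46, 51, 25]
  25 < parent 30 at index 4, swap → [3, 22, 20, 25, 45, 53, 46, 51, 30]
resulting array: [3, 22, 20, 25, 45, 53, 46, 51, 30]

5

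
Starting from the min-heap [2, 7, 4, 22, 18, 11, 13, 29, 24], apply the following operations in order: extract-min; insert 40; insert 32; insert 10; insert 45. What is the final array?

extract-min → returns 2:
  remove root 2; move last element 24 to root → [24, 7, 4, 22, 18, 11, 13, 29]
  24 vs smaller child 4 at index 2, swap → [4, 7, 24, 22, 18, 11, 13, 29]
  24 vs smaller child 11 at index 5, swap → [4, 7, 11, 22, 18, 24, 13, 29]
insert 40:
  append 40 at index 8 → [4, 7, 11, 22, 18, 24, 13, 29, 40] (no swap needed)
insert 32:
  append 32 at index 9 → [4, 7, 11, 22, 18, 24, 13, 29, 40, 32] (no swap needed)
insert 10:
  append 10 at index 10 → [4, 7, 11, 22, 18, 24, 13, 29, 40, 32, 10]
  10 < parent 18 at index 4, swap → [4, 7, 11, 22, 10, 24, 13, 29, 40, 32, 18]
insert 45:
  append 45 at index 11 → [4, 7, 11, 22, 10, 24, 13, 29, 40, 32, 18, 45] (no swap needed)

[4, 7, 11, 22, 10, 24, 13, 29, 40, 32, 18, 45]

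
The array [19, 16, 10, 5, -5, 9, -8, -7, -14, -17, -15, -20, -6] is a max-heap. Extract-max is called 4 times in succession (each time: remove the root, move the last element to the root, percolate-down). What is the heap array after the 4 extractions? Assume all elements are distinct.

[5, -5, -8, -6, -17, -20, -15, -7, -14]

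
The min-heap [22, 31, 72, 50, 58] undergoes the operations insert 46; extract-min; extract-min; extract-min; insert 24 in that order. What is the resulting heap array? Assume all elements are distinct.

[24, 50, 58, 72]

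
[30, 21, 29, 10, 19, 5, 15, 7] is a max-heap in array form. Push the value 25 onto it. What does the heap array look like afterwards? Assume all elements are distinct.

[30, 25, 29, 21, 19, 5, 15, 7, 10]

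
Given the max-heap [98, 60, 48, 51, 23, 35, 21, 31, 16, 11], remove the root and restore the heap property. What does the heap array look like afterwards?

[60, 51, 48, 31, 23, 35, 21, 11, 16]

remove root 98; move last element 11 to root → [11, 60, 48, 51, 23, 35, 21, 31, 16]
11 vs larger child 60 at index 1, swap → [60, 11, 48, 51, 23, 35, 21, 31, 16]
11 vs larger child 51 at index 3, swap → [60, 51, 48, 11, 23, 35, 21, 31, 16]
11 vs larger child 31 at index 7, swap → [60, 51, 48, 31, 23, 35, 21, 11, 16]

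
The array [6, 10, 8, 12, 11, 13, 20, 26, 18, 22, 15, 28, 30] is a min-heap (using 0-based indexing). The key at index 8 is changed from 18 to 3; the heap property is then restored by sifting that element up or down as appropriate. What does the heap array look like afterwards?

[3, 6, 8, 10, 11, 13, 20, 26, 12, 22, 15, 28, 30]

set index 8 from 18 to 3 → [6, 10, 8, 12, 11, 13, 20, 26, 3, 22, 15, 28, 30]
3 < parent 12 at index 3, swap → [6, 10, 8, 3, 11, 13, 20, 26, 12, 22, 15, 28, 30]
3 < parent 10 at index 1, swap → [6, 3, 8, 10, 11, 13, 20, 26, 12, 22, 15, 28, 30]
3 < parent 6 at index 0, swap → [3, 6, 8, 10, 11, 13, 20, 26, 12, 22, 15, 28, 30]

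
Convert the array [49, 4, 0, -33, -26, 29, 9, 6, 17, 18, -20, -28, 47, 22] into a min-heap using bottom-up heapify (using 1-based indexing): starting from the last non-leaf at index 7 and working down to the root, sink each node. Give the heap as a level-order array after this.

[-33, -26, -28, 4, -20, 0, 9, 6, 17, 18, 49, 29, 47, 22]

sift down from index 7: already satisfies heap property
sift down from index 6:
  29 vs smaller child -28 at index 12, swap → [49, 4, 0, -33, -26, -28, 9, 6, 17, 18, -20, 29, 47, 22]
sift down from index 5: already satisfies heap property
sift down from index 4: already satisfies heap property
sift down from index 3:
  0 vs smaller child -28 at index 6, swap → [49, 4, -28, -33, -26, 0, 9, 6, 17, 18, -20, 29, 47, 22]
sift down from index 2:
  4 vs smaller child -33 at index 4, swap → [49, -33, -28, 4, -26, 0, 9, 6, 17, 18, -20, 29, 47, 22]
sift down from index 1:
  49 vs smaller child -33 at index 2, swap → [-33, 49, -28, 4, -26, 0, 9, 6, 17, 18, -20, 29, 47, 22]
  49 vs smaller child -26 at index 5, swap → [-33, -26, -28, 4, 49, 0, 9, 6, 17, 18, -20, 29, 47, 22]
  49 vs smaller child -20 at index 11, swap → [-33, -26, -28, 4, -20, 0, 9, 6, 17, 18, 49, 29, 47, 22]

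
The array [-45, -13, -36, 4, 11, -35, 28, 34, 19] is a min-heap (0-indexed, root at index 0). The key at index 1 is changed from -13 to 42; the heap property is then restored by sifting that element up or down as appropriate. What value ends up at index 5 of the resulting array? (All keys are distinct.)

-35

set index 1 from -13 to 42 → [-45, 42, -36, 4, 11, -35, 28, 34, 19]
42 vs smaller child 4 at index 3, swap → [-45, 4, -36, 42, 11, -35, 28, 34, 19]
42 vs smaller child 19 at index 8, swap → [-45, 4, -36, 19, 11, -35, 28, 34, 42]
resulting array: [-45, 4, -36, 19, 11, -35, 28, 34, 42]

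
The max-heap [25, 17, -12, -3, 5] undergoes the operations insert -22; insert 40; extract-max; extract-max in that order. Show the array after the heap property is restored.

insert -22:
  append -22 at index 5 → [25, 17, -12, -3, 5, -22] (no swap needed)
insert 40:
  append 40 at index 6 → [25, 17, -12, -3, 5, -22, 40]
  40 > parent -12 at index 2, swap → [25, 17, 40, -3, 5, -22, -12]
  40 > parent 25 at index 0, swap → [40, 17, 25, -3, 5, -22, -12]
extract-max → returns 40:
  remove root 40; move last element -12 to root → [-12, 17, 25, -3, 5, -22]
  -12 vs larger child 25 at index 2, swap → [25, 17, -12, -3, 5, -22]
extract-max → returns 25:
  remove root 25; move last element -22 to root → [-22, 17, -12, -3, 5]
  -22 vs larger child 17 at index 1, swap → [17, -22, -12, -3, 5]
  -22 vs larger child 5 at index 4, swap → [17, 5, -12, -3, -22]

[17, 5, -12, -3, -22]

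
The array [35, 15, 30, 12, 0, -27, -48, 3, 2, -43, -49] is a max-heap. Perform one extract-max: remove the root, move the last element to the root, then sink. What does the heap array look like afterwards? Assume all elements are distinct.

remove root 35; move last element -49 to root → [-49, 15, 30, 12, 0, -27, -48, 3, 2, -43]
-49 vs larger child 30 at index 2, swap → [30, 15, -49, 12, 0, -27, -48, 3, 2, -43]
-49 vs larger child -27 at index 5, swap → [30, 15, -27, 12, 0, -49, -48, 3, 2, -43]

[30, 15, -27, 12, 0, -49, -48, 3, 2, -43]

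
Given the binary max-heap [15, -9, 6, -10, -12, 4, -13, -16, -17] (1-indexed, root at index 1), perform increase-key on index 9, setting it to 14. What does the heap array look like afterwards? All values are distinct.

[15, 14, 6, -9, -12, 4, -13, -16, -10]

set index 9 from -17 to 14 → [15, -9, 6, -10, -12, 4, -13, -16, 14]
14 > parent -10 at index 4, swap → [15, -9, 6, 14, -12, 4, -13, -16, -10]
14 > parent -9 at index 2, swap → [15, 14, 6, -9, -12, 4, -13, -16, -10]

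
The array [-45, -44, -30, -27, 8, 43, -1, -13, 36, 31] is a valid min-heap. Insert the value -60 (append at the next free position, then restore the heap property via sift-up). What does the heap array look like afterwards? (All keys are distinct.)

[-60, -45, -30, -27, -44, 43, -1, -13, 36, 31, 8]

append -60 at index 10 → [-45, -44, -30, -27, 8, 43, -1, -13, 36, 31, -60]
-60 < parent 8 at index 4, swap → [-45, -44, -30, -27, -60, 43, -1, -13, 36, 31, 8]
-60 < parent -44 at index 1, swap → [-45, -60, -30, -27, -44, 43, -1, -13, 36, 31, 8]
-60 < parent -45 at index 0, swap → [-60, -45, -30, -27, -44, 43, -1, -13, 36, 31, 8]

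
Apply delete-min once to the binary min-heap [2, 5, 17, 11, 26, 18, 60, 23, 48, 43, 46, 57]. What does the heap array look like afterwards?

remove root 2; move last element 57 to root → [57, 5, 17, 11, 26, 18, 60, 23, 48, 43, 46]
57 vs smaller child 5 at index 1, swap → [5, 57, 17, 11, 26, 18, 60, 23, 48, 43, 46]
57 vs smaller child 11 at index 3, swap → [5, 11, 17, 57, 26, 18, 60, 23, 48, 43, 46]
57 vs smaller child 23 at index 7, swap → [5, 11, 17, 23, 26, 18, 60, 57, 48, 43, 46]

[5, 11, 17, 23, 26, 18, 60, 57, 48, 43, 46]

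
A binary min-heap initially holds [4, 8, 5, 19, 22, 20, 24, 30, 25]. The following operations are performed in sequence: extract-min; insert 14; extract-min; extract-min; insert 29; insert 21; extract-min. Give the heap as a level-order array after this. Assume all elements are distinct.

extract-min → returns 4:
  remove root 4; move last element 25 to root → [25, 8, 5, 19, 22, 20, 24, 30]
  25 vs smaller child 5 at index 2, swap → [5, 8, 25, 19, 22, 20, 24, 30]
  25 vs smaller child 20 at index 5, swap → [5, 8, 20, 19, 22, 25, 24, 30]
insert 14:
  append 14 at index 8 → [5, 8, 20, 19, 22, 25, 24, 30, 14]
  14 < parent 19 at index 3, swap → [5, 8, 20, 14, 22, 25, 24, 30, 19]
extract-min → returns 5:
  remove root 5; move last element 19 to root → [19, 8, 20, 14, 22, 25, 24, 30]
  19 vs smaller child 8 at index 1, swap → [8, 19, 20, 14, 22, 25, 24, 30]
  19 vs smaller child 14 at index 3, swap → [8, 14, 20, 19, 22, 25, 24, 30]
extract-min → returns 8:
  remove root 8; move last element 30 to root → [30, 14, 20, 19, 22, 25, 24]
  30 vs smaller child 14 at index 1, swap → [14, 30, 20, 19, 22, 25, 24]
  30 vs smaller child 19 at index 3, swap → [14, 19, 20, 30, 22, 25, 24]
insert 29:
  append 29 at index 7 → [14, 19, 20, 30, 22, 25, 24, 29]
  29 < parent 30 at index 3, swap → [14, 19, 20, 29, 22, 25, 24, 30]
insert 21:
  append 21 at index 8 → [14, 19, 20, 29, 22, 25, 24, 30, 21]
  21 < parent 29 at index 3, swap → [14, 19, 20, 21, 22, 25, 24, 30, 29]
extract-min → returns 14:
  remove root 14; move last element 29 to root → [29, 19, 20, 21, 22, 25, 24, 30]
  29 vs smaller child 19 at index 1, swap → [19, 29, 20, 21, 22, 25, 24, 30]
  29 vs smaller child 21 at index 3, swap → [19, 21, 20, 29, 22, 25, 24, 30]

[19, 21, 20, 29, 22, 25, 24, 30]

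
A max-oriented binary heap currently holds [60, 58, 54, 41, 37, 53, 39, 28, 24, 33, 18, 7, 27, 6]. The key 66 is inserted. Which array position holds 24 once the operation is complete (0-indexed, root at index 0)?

append 66 at index 14 → [60, 58, 54, 41, 37, 53, 39, 28, 24, 33, 18, 7, 27, 6, 66]
66 > parent 39 at index 6, swap → [60, 58, 54, 41, 37, 53, 66, 28, 24, 33, 18, 7, 27, 6, 39]
66 > parent 54 at index 2, swap → [60, 58, 66, 41, 37, 53, 54, 28, 24, 33, 18, 7, 27, 6, 39]
66 > parent 60 at index 0, swap → [66, 58, 60, 41, 37, 53, 54, 28, 24, 33, 18, 7, 27, 6, 39]
resulting array: [66, 58, 60, 41, 37, 53, 54, 28, 24, 33, 18, 7, 27, 6, 39]

8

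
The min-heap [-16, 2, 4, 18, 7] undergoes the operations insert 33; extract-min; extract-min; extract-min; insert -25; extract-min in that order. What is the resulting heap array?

insert 33:
  append 33 at index 5 → [-16, 2, 4, 18, 7, 33] (no swap needed)
extract-min → returns -16:
  remove root -16; move last element 33 to root → [33, 2, 4, 18, 7]
  33 vs smaller child 2 at index 1, swap → [2, 33, 4, 18, 7]
  33 vs smaller child 7 at index 4, swap → [2, 7, 4, 18, 33]
extract-min → returns 2:
  remove root 2; move last element 33 to root → [33, 7, 4, 18]
  33 vs smaller child 4 at index 2, swap → [4, 7, 33, 18]
extract-min → returns 4:
  remove root 4; move last element 18 to root → [18, 7, 33]
  18 vs smaller child 7 at index 1, swap → [7, 18, 33]
insert -25:
  append -25 at index 3 → [7, 18, 33, -25]
  -25 < parent 18 at index 1, swap → [7, -25, 33, 18]
  -25 < parent 7 at index 0, swap → [-25, 7, 33, 18]
extract-min → returns -25:
  remove root -25; move last element 18 to root → [18, 7, 33]
  18 vs smaller child 7 at index 1, swap → [7, 18, 33]

[7, 18, 33]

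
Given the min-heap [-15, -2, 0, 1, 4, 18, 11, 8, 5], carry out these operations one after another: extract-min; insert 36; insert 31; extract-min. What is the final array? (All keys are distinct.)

extract-min → returns -15:
  remove root -15; move last element 5 to root → [5, -2, 0, 1, 4, 18, 11, 8]
  5 vs smaller child -2 at index 1, swap → [-2, 5, 0, 1, 4, 18, 11, 8]
  5 vs smaller child 1 at index 3, swap → [-2, 1, 0, 5, 4, 18, 11, 8]
insert 36:
  append 36 at index 8 → [-2, 1, 0, 5, 4, 18, 11, 8, 36] (no swap needed)
insert 31:
  append 31 at index 9 → [-2, 1, 0, 5, 4, 18, 11, 8, 36, 31] (no swap needed)
extract-min → returns -2:
  remove root -2; move last element 31 to root → [31, 1, 0, 5, 4, 18, 11, 8, 36]
  31 vs smaller child 0 at index 2, swap → [0, 1, 31, 5, 4, 18, 11, 8, 36]
  31 vs smaller child 11 at index 6, swap → [0, 1, 11, 5, 4, 18, 31, 8, 36]

[0, 1, 11, 5, 4, 18, 31, 8, 36]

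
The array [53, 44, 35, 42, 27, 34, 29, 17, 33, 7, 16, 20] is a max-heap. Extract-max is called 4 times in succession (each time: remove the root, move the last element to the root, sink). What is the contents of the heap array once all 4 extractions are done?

[34, 33, 29, 20, 27, 7, 16, 17]

extract-max #1 returns 53:
  remove root 53; move last element 20 to root → [20, 44, 35, 42, 27, 34, 29, 17, 33, 7, 16]
  20 vs larger child 44 at index 1, swap → [44, 20, 35, 42, 27, 34, 29, 17, 33, 7, 16]
  20 vs larger child 42 at index 3, swap → [44, 42, 35, 20, 27, 34, 29, 17, 33, 7, 16]
  20 vs larger child 33 at index 8, swap → [44, 42, 35, 33, 27, 34, 29, 17, 20, 7, 16]
extract-max #2 returns 44:
  remove root 44; move last element 16 to root → [16, 42, 35, 33, 27, 34, 29, 17, 20, 7]
  16 vs larger child 42 at index 1, swap → [42, 16, 35, 33, 27, 34, 29, 17, 20, 7]
  16 vs larger child 33 at index 3, swap → [42, 33, 35, 16, 27, 34, 29, 17, 20, 7]
  16 vs larger child 20 at index 8, swap → [42, 33, 35, 20, 27, 34, 29, 17, 16, 7]
extract-max #3 returns 42:
  remove root 42; move last element 7 to root → [7, 33, 35, 20, 27, 34, 29, 17, 16]
  7 vs larger child 35 at index 2, swap → [35, 33, 7, 20, 27, 34, 29, 17, 16]
  7 vs larger child 34 at index 5, swap → [35, 33, 34, 20, 27, 7, 29, 17, 16]
extract-max #4 returns 35:
  remove root 35; move last element 16 to root → [16, 33, 34, 20, 27, 7, 29, 17]
  16 vs larger child 34 at index 2, swap → [34, 33, 16, 20, 27, 7, 29, 17]
  16 vs larger child 29 at index 6, swap → [34, 33, 29, 20, 27, 7, 16, 17]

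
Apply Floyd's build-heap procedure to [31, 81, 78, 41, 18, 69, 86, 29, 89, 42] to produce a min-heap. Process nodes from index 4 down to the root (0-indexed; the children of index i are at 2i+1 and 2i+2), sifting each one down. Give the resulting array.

[18, 29, 69, 31, 42, 78, 86, 41, 89, 81]

sift down from index 4: already satisfies heap property
sift down from index 3:
  41 vs smaller child 29 at index 7, swap → [31, 81, 78, 29, 18, 69, 86, 41, 89, 42]
sift down from index 2:
  78 vs smaller child 69 at index 5, swap → [31, 81, 69, 29, 18, 78, 86, 41, 89, 42]
sift down from index 1:
  81 vs smaller child 18 at index 4, swap → [31, 18, 69, 29, 81, 78, 86, 41, 89, 42]
  81 vs only child 42 at index 9, swap → [31, 18, 69, 29, 42, 78, 86, 41, 89, 81]
sift down from index 0:
  31 vs smaller child 18 at index 1, swap → [18, 31, 69, 29, 42, 78, 86, 41, 89, 81]
  31 vs smaller child 29 at index 3, swap → [18, 29, 69, 31, 42, 78, 86, 41, 89, 81]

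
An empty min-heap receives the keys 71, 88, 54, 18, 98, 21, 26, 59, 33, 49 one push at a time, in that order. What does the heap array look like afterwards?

[18, 33, 21, 54, 49, 71, 26, 88, 59, 98]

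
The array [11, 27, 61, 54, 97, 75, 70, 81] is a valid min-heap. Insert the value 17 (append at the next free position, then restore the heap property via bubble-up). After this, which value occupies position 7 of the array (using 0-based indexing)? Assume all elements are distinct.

81

append 17 at index 8 → [11, 27, 61, 54, 97, 75, 70, 81, 17]
17 < parent 54 at index 3, swap → [11, 27, 61, 17, 97, 75, 70, 81, 54]
17 < parent 27 at index 1, swap → [11, 17, 61, 27, 97, 75, 70, 81, 54]
resulting array: [11, 17, 61, 27, 97, 75, 70, 81, 54]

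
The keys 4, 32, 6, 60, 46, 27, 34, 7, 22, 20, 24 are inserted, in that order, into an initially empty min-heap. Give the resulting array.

[4, 7, 6, 22, 20, 27, 34, 60, 32, 46, 24]

Insert 4:
  append 4 at index 0 → [4] (no swap needed)
Insert 32:
  append 32 at index 1 → [4, 32] (no swap needed)
Insert 6:
  append 6 at index 2 → [4, 32, 6] (no swap needed)
Insert 60:
  append 60 at index 3 → [4, 32, 6, 60] (no swap needed)
Insert 46:
  append 46 at index 4 → [4, 32, 6, 60, 46] (no swap needed)
Insert 27:
  append 27 at index 5 → [4, 32, 6, 60, 46, 27] (no swap needed)
Insert 34:
  append 34 at index 6 → [4, 32, 6, 60, 46, 27, 34] (no swap needed)
Insert 7:
  append 7 at index 7 → [4, 32, 6, 60, 46, 27, 34, 7]
  7 < parent 60 at index 3, swap → [4, 32, 6, 7, 46, 27, 34, 60]
  7 < parent 32 at index 1, swap → [4, 7, 6, 32, 46, 27, 34, 60]
Insert 22:
  append 22 at index 8 → [4, 7, 6, 32, 46, 27, 34, 60, 22]
  22 < parent 32 at index 3, swap → [4, 7, 6, 22, 46, 27, 34, 60, 32]
Insert 20:
  append 20 at index 9 → [4, 7, 6, 22, 46, 27, 34, 60, 32, 20]
  20 < parent 46 at index 4, swap → [4, 7, 6, 22, 20, 27, 34, 60, 32, 46]
Insert 24:
  append 24 at index 10 → [4, 7, 6, 22, 20, 27, 34, 60, 32, 46, 24] (no swap needed)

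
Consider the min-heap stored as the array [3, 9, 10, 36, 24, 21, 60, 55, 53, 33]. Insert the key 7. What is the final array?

[3, 7, 10, 36, 9, 21, 60, 55, 53, 33, 24]

append 7 at index 10 → [3, 9, 10, 36, 24, 21, 60, 55, 53, 33, 7]
7 < parent 24 at index 4, swap → [3, 9, 10, 36, 7, 21, 60, 55, 53, 33, 24]
7 < parent 9 at index 1, swap → [3, 7, 10, 36, 9, 21, 60, 55, 53, 33, 24]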